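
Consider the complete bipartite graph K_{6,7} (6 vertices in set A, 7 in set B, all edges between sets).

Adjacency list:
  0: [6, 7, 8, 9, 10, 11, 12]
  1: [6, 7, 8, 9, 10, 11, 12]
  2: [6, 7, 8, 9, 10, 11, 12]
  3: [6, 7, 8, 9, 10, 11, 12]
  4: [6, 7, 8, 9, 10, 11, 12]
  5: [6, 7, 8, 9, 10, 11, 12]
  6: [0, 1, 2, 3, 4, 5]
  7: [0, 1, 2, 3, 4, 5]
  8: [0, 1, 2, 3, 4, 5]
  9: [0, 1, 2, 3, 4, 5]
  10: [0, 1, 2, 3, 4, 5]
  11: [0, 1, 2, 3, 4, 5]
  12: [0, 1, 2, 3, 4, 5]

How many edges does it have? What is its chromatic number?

K_{6,7} has 6 * 7 = 42 edges.
Bipartite graphs have chromatic number 2 (color each partition differently).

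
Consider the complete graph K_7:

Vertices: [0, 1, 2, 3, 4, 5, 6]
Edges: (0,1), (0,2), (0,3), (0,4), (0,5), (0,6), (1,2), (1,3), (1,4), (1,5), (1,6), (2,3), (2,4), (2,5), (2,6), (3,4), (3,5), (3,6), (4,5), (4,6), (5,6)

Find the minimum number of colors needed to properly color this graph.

In K_7, every vertex is adjacent to every other vertex.
Each vertex needs a unique color.
Chromatic number = 7.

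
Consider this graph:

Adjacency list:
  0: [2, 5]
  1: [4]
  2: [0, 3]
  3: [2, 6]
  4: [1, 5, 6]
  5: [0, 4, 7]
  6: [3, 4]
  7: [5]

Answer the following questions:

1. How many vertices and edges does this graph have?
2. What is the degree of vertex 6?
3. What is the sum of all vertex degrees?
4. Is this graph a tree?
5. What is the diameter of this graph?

Count: 8 vertices, 8 edges.
Vertex 6 has neighbors [3, 4], degree = 2.
Handshaking lemma: 2 * 8 = 16.
A tree on 8 vertices has 7 edges. This graph has 8 edges (1 extra). Not a tree.
Diameter (longest shortest path) = 4.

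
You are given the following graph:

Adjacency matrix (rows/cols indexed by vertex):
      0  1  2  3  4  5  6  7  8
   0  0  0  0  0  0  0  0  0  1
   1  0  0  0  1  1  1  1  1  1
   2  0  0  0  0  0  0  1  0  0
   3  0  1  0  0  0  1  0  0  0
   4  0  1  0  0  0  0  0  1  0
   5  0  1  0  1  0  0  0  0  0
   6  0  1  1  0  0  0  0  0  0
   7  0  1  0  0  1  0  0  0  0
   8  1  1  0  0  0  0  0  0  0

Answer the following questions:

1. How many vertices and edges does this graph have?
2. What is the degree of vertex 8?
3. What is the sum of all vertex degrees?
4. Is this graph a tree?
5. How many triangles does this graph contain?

Count: 9 vertices, 10 edges.
Vertex 8 has neighbors [0, 1], degree = 2.
Handshaking lemma: 2 * 10 = 20.
A tree on 9 vertices has 8 edges. This graph has 10 edges (2 extra). Not a tree.
Number of triangles = 2.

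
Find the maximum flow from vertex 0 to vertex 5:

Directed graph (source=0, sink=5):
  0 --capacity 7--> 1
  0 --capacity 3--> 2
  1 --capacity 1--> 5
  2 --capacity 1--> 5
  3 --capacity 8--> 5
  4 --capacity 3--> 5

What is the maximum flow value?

Computing max flow:
  Flow on (0->1): 1/7
  Flow on (0->2): 1/3
  Flow on (1->5): 1/1
  Flow on (2->5): 1/1
Maximum flow = 2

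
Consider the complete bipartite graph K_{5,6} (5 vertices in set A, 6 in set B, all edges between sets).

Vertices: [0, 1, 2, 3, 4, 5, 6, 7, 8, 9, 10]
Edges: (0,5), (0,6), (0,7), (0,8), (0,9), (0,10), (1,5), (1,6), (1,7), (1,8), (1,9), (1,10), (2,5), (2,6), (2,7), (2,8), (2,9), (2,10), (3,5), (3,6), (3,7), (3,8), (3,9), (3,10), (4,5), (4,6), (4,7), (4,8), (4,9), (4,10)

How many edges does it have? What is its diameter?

K_{5,6} has 5 * 6 = 30 edges.
Any vertex reaches any opposite-side vertex in 1 step; same-side vertices reach in 2 steps via any opposite-side vertex.
Diameter = 2.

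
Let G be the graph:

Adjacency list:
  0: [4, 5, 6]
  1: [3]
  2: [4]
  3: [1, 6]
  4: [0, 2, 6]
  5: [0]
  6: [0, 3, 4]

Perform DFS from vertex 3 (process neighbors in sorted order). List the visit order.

DFS from vertex 3 (neighbors processed in ascending order):
Visit order: 3, 1, 6, 0, 4, 2, 5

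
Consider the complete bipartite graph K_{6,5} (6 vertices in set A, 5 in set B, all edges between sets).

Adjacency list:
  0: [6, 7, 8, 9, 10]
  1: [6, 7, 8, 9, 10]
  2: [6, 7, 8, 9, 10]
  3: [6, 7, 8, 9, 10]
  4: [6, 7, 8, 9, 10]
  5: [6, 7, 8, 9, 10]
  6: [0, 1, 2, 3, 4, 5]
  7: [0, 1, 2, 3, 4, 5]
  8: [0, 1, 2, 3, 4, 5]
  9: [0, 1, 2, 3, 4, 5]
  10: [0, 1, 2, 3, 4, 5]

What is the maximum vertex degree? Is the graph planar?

Set-A vertices have degree 5; set-B vertices have degree 6. Maximum degree = max(6,5) = 6.
K_{6,5} contains K_{3,3} as a subgraph (since both sides have >= 3 vertices); by Kuratowski's theorem it is not planar.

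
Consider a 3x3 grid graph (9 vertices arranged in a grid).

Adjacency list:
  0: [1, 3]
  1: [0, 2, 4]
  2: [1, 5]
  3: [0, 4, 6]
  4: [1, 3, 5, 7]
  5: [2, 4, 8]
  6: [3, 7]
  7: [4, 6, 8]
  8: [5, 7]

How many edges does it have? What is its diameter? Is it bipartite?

A 3x3 grid has 6 vertical edges and 6 horizontal edges.
Total edges = 6 + 6 = 12.
Diameter = (3-1) + (3-1) = 4 (corner to opposite corner).
Grid graphs are bipartite (checkerboard coloring).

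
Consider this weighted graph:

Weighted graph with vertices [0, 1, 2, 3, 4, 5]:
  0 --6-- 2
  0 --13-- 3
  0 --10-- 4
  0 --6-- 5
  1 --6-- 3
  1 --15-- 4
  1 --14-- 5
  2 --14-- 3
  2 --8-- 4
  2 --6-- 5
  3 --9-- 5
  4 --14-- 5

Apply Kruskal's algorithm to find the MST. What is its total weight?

Applying Kruskal's algorithm (sort edges by weight, add if no cycle):
  Add (0,2) w=6
  Add (0,5) w=6
  Add (1,3) w=6
  Skip (2,5) w=6 (creates cycle)
  Add (2,4) w=8
  Add (3,5) w=9
  Skip (0,4) w=10 (creates cycle)
  Skip (0,3) w=13 (creates cycle)
  Skip (1,5) w=14 (creates cycle)
  Skip (2,3) w=14 (creates cycle)
  Skip (4,5) w=14 (creates cycle)
  Skip (1,4) w=15 (creates cycle)
MST weight = 35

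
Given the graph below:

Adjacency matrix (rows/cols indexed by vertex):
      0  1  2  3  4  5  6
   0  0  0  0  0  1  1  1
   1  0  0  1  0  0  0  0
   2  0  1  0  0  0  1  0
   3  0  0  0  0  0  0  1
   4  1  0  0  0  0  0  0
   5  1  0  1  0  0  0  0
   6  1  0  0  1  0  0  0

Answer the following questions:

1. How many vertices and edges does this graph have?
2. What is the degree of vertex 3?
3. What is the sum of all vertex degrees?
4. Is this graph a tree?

Count: 7 vertices, 6 edges.
Vertex 3 has neighbors [6], degree = 1.
Handshaking lemma: 2 * 6 = 12.
A graph is a tree iff it is connected and has exactly n-1 edges. This graph is connected (all 7 vertices in one component) and has 7-1 = 6 edges. It is a tree.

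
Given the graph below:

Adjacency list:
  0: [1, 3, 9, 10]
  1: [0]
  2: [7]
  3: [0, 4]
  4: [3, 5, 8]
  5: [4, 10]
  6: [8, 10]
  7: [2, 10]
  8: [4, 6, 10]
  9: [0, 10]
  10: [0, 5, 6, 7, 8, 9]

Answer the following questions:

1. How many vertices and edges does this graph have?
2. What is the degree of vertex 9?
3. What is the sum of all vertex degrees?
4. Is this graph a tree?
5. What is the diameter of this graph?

Count: 11 vertices, 14 edges.
Vertex 9 has neighbors [0, 10], degree = 2.
Handshaking lemma: 2 * 14 = 28.
A tree on 11 vertices has 10 edges. This graph has 14 edges (4 extra). Not a tree.
Diameter (longest shortest path) = 4.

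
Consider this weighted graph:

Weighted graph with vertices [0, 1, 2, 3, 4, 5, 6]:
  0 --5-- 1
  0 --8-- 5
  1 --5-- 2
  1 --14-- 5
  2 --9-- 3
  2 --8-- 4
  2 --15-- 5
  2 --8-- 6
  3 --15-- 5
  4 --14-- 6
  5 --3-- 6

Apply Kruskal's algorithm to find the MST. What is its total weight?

Applying Kruskal's algorithm (sort edges by weight, add if no cycle):
  Add (5,6) w=3
  Add (0,1) w=5
  Add (1,2) w=5
  Add (0,5) w=8
  Add (2,4) w=8
  Skip (2,6) w=8 (creates cycle)
  Add (2,3) w=9
  Skip (1,5) w=14 (creates cycle)
  Skip (4,6) w=14 (creates cycle)
  Skip (2,5) w=15 (creates cycle)
  Skip (3,5) w=15 (creates cycle)
MST weight = 38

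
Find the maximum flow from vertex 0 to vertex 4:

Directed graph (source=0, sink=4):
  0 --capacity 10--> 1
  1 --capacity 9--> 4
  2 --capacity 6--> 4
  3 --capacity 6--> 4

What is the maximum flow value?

Computing max flow:
  Flow on (0->1): 9/10
  Flow on (1->4): 9/9
Maximum flow = 9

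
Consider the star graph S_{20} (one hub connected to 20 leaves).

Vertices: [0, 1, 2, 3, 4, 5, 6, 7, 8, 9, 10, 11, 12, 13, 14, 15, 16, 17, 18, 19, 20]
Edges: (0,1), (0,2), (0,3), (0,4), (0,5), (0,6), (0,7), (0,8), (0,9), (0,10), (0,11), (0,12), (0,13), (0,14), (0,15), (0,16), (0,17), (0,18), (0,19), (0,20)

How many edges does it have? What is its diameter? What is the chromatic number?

Star graph S_{20}: the hub connects to all 20 leaves.
Edges = 20.
Diameter = 2 (any leaf to hub is 1, leaf to leaf through hub is 2).
Star graphs are bipartite (hub vs leaves), so chromatic number = 2.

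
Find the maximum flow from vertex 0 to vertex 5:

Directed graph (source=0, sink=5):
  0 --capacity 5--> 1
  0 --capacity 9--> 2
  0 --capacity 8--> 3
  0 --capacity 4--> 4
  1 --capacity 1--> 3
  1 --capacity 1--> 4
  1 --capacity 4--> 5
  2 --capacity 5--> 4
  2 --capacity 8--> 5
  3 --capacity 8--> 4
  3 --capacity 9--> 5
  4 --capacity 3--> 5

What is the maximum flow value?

Computing max flow:
  Flow on (0->1): 5/5
  Flow on (0->2): 8/9
  Flow on (0->3): 8/8
  Flow on (0->4): 3/4
  Flow on (1->3): 1/1
  Flow on (1->5): 4/4
  Flow on (2->5): 8/8
  Flow on (3->5): 9/9
  Flow on (4->5): 3/3
Maximum flow = 24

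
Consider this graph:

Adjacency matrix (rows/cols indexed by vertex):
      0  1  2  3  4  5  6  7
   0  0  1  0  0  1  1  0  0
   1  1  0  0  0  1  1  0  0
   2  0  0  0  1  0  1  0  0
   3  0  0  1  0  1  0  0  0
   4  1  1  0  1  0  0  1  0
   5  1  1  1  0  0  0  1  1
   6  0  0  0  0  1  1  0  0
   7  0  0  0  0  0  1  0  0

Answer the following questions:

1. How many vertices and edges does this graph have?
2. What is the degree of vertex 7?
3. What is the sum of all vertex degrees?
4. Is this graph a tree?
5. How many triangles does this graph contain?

Count: 8 vertices, 11 edges.
Vertex 7 has neighbors [5], degree = 1.
Handshaking lemma: 2 * 11 = 22.
A tree on 8 vertices has 7 edges. This graph has 11 edges (4 extra). Not a tree.
Number of triangles = 2.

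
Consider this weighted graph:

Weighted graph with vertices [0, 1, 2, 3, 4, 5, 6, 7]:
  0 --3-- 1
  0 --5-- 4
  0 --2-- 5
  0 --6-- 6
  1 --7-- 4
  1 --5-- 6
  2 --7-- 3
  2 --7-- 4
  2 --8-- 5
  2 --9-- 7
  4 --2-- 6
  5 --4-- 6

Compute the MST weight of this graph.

Applying Kruskal's algorithm (sort edges by weight, add if no cycle):
  Add (0,5) w=2
  Add (4,6) w=2
  Add (0,1) w=3
  Add (5,6) w=4
  Skip (0,4) w=5 (creates cycle)
  Skip (1,6) w=5 (creates cycle)
  Skip (0,6) w=6 (creates cycle)
  Skip (1,4) w=7 (creates cycle)
  Add (2,3) w=7
  Add (2,4) w=7
  Skip (2,5) w=8 (creates cycle)
  Add (2,7) w=9
MST weight = 34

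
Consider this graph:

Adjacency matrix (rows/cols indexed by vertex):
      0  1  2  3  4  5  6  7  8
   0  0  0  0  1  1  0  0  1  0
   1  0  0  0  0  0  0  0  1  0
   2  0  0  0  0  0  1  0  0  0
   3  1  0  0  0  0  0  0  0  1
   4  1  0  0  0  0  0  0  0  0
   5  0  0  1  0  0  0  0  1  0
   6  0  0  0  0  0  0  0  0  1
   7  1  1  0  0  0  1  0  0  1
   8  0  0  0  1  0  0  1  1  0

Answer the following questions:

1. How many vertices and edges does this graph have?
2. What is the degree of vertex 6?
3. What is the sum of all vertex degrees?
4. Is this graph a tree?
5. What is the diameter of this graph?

Count: 9 vertices, 9 edges.
Vertex 6 has neighbors [8], degree = 1.
Handshaking lemma: 2 * 9 = 18.
A tree on 9 vertices has 8 edges. This graph has 9 edges (1 extra). Not a tree.
Diameter (longest shortest path) = 4.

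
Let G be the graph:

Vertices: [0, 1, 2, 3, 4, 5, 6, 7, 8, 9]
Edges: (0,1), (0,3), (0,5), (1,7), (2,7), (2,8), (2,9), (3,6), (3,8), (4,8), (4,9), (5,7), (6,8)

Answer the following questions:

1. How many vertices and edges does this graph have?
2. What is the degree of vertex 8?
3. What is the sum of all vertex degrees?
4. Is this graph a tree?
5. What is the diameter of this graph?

Count: 10 vertices, 13 edges.
Vertex 8 has neighbors [2, 3, 4, 6], degree = 4.
Handshaking lemma: 2 * 13 = 26.
A tree on 10 vertices has 9 edges. This graph has 13 edges (4 extra). Not a tree.
Diameter (longest shortest path) = 4.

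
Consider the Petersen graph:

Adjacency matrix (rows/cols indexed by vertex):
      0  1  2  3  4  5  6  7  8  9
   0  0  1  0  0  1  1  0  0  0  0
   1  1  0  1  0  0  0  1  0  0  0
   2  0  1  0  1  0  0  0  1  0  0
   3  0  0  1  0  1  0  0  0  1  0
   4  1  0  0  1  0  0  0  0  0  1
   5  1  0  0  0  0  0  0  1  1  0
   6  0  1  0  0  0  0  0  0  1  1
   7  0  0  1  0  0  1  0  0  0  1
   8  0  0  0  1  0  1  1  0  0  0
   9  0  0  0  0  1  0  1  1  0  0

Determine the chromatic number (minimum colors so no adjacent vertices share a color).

The Petersen graph contains odd cycles (e.g. the outer 5-cycle), so chi >= 3.
A proper 3-coloring exists (it is a well-known 3-chromatic graph).
Chromatic number = 3.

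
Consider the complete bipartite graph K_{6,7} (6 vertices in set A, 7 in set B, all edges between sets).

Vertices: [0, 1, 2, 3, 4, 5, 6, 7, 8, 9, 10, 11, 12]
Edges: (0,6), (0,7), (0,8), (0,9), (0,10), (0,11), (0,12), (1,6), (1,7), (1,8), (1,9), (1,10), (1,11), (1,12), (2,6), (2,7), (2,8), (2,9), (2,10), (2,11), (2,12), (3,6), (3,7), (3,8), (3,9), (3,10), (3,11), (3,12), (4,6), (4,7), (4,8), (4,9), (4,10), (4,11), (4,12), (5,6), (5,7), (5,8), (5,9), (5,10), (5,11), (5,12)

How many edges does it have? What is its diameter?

K_{6,7} has 6 * 7 = 42 edges.
Any vertex reaches any opposite-side vertex in 1 step; same-side vertices reach in 2 steps via any opposite-side vertex.
Diameter = 2.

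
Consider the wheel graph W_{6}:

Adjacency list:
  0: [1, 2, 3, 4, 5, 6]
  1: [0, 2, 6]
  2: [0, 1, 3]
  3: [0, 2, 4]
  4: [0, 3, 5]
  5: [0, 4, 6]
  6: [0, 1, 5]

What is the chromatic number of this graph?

W_{6} = C_{6} plus a hub adjacent to every cycle vertex.
The outer cycle needs 2 colors (even cycle); the hub is adjacent to all of them so needs a fresh color.
Chromatic number = 2 + 1 = 3.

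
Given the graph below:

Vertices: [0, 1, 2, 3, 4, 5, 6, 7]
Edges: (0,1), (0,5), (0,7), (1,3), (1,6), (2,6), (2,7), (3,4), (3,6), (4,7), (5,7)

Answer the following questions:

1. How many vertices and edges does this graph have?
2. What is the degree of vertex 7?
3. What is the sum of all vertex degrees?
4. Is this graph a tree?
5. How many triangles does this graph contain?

Count: 8 vertices, 11 edges.
Vertex 7 has neighbors [0, 2, 4, 5], degree = 4.
Handshaking lemma: 2 * 11 = 22.
A tree on 8 vertices has 7 edges. This graph has 11 edges (4 extra). Not a tree.
Number of triangles = 2.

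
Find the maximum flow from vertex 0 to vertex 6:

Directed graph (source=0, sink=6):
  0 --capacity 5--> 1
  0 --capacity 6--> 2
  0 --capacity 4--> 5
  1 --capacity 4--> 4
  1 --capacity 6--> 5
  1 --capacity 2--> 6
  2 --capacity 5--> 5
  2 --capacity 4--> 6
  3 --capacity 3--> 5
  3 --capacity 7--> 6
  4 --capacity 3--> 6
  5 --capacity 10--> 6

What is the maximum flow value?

Computing max flow:
  Flow on (0->1): 5/5
  Flow on (0->2): 6/6
  Flow on (0->5): 4/4
  Flow on (1->4): 3/4
  Flow on (1->6): 2/2
  Flow on (2->5): 2/5
  Flow on (2->6): 4/4
  Flow on (4->6): 3/3
  Flow on (5->6): 6/10
Maximum flow = 15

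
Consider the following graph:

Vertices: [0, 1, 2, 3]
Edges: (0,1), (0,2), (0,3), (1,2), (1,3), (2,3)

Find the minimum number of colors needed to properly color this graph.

The graph has a maximum clique of size 4 (lower bound on chromatic number).
A valid 4-coloring: {0: 0, 1: 1, 2: 2, 3: 3}.
Chromatic number = 4.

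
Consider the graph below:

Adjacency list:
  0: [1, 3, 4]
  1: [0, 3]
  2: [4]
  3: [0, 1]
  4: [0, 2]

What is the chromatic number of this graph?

The graph has a maximum clique of size 3 (lower bound on chromatic number).
A valid 3-coloring: {0: 0, 1: 1, 2: 0, 3: 2, 4: 1}.
Chromatic number = 3.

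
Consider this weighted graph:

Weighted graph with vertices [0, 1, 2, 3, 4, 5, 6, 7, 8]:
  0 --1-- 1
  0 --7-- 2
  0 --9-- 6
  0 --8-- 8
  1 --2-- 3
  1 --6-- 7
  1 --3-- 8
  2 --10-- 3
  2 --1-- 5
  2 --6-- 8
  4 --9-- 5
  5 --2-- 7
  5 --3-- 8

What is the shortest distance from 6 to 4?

Using Dijkstra's algorithm from vertex 6:
Shortest path: 6 -> 0 -> 1 -> 8 -> 5 -> 4
Total weight: 9 + 1 + 3 + 3 + 9 = 25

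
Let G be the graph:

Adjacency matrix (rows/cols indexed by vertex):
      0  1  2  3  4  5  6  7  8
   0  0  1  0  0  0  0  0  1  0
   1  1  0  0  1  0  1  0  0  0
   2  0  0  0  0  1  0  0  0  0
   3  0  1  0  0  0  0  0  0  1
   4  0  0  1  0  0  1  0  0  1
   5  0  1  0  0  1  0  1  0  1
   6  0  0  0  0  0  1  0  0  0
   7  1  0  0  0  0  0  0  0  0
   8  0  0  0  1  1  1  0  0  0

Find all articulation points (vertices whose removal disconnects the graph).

An articulation point is a vertex whose removal disconnects the graph.
Articulation points: [0, 1, 4, 5]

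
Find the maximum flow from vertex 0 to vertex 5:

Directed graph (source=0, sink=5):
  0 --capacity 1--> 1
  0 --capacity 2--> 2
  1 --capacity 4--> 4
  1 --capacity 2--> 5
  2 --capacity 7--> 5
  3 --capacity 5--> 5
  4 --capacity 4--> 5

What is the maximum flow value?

Computing max flow:
  Flow on (0->1): 1/1
  Flow on (0->2): 2/2
  Flow on (1->5): 1/2
  Flow on (2->5): 2/7
Maximum flow = 3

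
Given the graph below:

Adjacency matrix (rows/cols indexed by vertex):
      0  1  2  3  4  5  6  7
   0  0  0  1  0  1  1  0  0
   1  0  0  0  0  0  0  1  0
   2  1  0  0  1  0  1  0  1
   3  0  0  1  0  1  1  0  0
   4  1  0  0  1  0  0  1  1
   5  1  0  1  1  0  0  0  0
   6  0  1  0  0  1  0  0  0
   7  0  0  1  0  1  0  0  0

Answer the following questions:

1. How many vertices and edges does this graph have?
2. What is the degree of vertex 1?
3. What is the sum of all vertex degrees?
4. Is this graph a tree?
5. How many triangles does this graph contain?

Count: 8 vertices, 11 edges.
Vertex 1 has neighbors [6], degree = 1.
Handshaking lemma: 2 * 11 = 22.
A tree on 8 vertices has 7 edges. This graph has 11 edges (4 extra). Not a tree.
Number of triangles = 2.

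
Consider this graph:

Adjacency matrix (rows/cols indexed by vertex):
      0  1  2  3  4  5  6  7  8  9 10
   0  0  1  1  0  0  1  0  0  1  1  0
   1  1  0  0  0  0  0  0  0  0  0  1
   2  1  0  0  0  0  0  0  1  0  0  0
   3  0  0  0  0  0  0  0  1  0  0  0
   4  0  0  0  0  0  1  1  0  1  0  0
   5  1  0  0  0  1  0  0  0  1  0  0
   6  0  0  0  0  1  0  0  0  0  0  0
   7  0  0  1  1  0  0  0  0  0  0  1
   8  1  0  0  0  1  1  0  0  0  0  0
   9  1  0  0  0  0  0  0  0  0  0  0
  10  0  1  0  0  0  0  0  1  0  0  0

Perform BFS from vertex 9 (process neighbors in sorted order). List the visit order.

BFS from vertex 9 (neighbors processed in ascending order):
Visit order: 9, 0, 1, 2, 5, 8, 10, 7, 4, 3, 6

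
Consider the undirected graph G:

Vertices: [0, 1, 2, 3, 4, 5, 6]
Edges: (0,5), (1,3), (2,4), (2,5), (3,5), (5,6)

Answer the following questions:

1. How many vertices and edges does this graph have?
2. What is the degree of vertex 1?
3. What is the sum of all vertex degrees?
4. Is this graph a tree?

Count: 7 vertices, 6 edges.
Vertex 1 has neighbors [3], degree = 1.
Handshaking lemma: 2 * 6 = 12.
A graph is a tree iff it is connected and has exactly n-1 edges. This graph is connected (all 7 vertices in one component) and has 7-1 = 6 edges. It is a tree.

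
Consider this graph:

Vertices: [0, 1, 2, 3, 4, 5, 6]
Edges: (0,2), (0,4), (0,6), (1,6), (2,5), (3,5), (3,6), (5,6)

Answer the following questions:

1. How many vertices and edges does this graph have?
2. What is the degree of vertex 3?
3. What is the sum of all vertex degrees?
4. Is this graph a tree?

Count: 7 vertices, 8 edges.
Vertex 3 has neighbors [5, 6], degree = 2.
Handshaking lemma: 2 * 8 = 16.
A tree on 7 vertices has 6 edges. This graph has 8 edges (2 extra). Not a tree.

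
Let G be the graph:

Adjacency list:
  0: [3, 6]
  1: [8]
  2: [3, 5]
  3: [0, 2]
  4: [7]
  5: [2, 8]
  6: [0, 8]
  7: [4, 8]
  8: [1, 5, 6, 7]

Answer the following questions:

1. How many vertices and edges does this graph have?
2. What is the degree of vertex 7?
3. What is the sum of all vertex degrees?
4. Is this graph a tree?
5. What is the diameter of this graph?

Count: 9 vertices, 9 edges.
Vertex 7 has neighbors [4, 8], degree = 2.
Handshaking lemma: 2 * 9 = 18.
A tree on 9 vertices has 8 edges. This graph has 9 edges (1 extra). Not a tree.
Diameter (longest shortest path) = 5.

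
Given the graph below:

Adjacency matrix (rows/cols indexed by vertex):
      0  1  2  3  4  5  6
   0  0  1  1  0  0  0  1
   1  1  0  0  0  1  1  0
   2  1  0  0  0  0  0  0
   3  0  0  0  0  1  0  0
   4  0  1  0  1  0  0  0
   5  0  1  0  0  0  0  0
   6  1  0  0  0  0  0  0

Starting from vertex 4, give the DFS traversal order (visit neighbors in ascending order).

DFS from vertex 4 (neighbors processed in ascending order):
Visit order: 4, 1, 0, 2, 6, 5, 3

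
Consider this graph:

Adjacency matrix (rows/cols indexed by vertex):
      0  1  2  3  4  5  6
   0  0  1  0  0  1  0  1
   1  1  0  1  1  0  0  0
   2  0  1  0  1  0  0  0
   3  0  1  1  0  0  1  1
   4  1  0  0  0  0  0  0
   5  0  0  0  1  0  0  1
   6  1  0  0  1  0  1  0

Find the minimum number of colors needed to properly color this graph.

The graph has a maximum clique of size 3 (lower bound on chromatic number).
A valid 3-coloring: {0: 0, 1: 1, 2: 2, 3: 0, 4: 1, 5: 2, 6: 1}.
Chromatic number = 3.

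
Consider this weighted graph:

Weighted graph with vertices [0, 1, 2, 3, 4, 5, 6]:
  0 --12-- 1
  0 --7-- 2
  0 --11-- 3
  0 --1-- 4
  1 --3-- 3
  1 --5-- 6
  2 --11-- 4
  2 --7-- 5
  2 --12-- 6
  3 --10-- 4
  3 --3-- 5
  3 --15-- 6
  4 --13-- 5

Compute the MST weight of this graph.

Applying Kruskal's algorithm (sort edges by weight, add if no cycle):
  Add (0,4) w=1
  Add (1,3) w=3
  Add (3,5) w=3
  Add (1,6) w=5
  Add (0,2) w=7
  Add (2,5) w=7
  Skip (3,4) w=10 (creates cycle)
  Skip (0,3) w=11 (creates cycle)
  Skip (2,4) w=11 (creates cycle)
  Skip (0,1) w=12 (creates cycle)
  Skip (2,6) w=12 (creates cycle)
  Skip (4,5) w=13 (creates cycle)
  Skip (3,6) w=15 (creates cycle)
MST weight = 26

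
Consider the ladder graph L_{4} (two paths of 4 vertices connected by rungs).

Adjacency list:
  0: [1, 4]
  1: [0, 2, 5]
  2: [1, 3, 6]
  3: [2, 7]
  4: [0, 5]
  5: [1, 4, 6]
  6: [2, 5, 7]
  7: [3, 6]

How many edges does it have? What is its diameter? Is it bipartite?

Ladder graph L_{4}: 4 rungs + 2 * (4-1) path edges = 4 + 6 = 10 edges.
Diameter = 4.
Ladder graphs are bipartite (alternating coloring along each path).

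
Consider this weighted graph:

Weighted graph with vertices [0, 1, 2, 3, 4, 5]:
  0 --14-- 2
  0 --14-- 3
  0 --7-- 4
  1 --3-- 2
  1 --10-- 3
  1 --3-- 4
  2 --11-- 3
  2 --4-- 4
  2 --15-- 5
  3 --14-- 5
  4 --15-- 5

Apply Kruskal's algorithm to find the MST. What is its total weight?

Applying Kruskal's algorithm (sort edges by weight, add if no cycle):
  Add (1,2) w=3
  Add (1,4) w=3
  Skip (2,4) w=4 (creates cycle)
  Add (0,4) w=7
  Add (1,3) w=10
  Skip (2,3) w=11 (creates cycle)
  Skip (0,2) w=14 (creates cycle)
  Skip (0,3) w=14 (creates cycle)
  Add (3,5) w=14
  Skip (2,5) w=15 (creates cycle)
  Skip (4,5) w=15 (creates cycle)
MST weight = 37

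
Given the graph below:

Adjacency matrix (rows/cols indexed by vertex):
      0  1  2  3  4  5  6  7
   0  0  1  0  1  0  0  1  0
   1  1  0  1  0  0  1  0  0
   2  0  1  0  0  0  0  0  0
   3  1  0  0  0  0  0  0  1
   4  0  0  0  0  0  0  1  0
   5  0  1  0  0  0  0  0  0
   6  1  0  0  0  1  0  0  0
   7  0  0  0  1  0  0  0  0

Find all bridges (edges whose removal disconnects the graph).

A bridge is an edge whose removal increases the number of connected components.
Bridges found: (0,1), (0,3), (0,6), (1,2), (1,5), (3,7), (4,6)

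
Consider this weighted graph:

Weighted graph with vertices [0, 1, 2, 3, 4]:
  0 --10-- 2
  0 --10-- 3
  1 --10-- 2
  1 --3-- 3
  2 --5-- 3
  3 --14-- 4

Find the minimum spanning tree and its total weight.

Applying Kruskal's algorithm (sort edges by weight, add if no cycle):
  Add (1,3) w=3
  Add (2,3) w=5
  Add (0,2) w=10
  Skip (0,3) w=10 (creates cycle)
  Skip (1,2) w=10 (creates cycle)
  Add (3,4) w=14
MST weight = 32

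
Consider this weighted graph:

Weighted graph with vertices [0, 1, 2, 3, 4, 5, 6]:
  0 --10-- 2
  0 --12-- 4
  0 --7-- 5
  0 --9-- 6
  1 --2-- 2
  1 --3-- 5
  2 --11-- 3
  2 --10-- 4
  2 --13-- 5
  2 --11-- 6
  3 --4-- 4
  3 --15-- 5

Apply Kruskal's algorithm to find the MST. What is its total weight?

Applying Kruskal's algorithm (sort edges by weight, add if no cycle):
  Add (1,2) w=2
  Add (1,5) w=3
  Add (3,4) w=4
  Add (0,5) w=7
  Add (0,6) w=9
  Skip (0,2) w=10 (creates cycle)
  Add (2,4) w=10
  Skip (2,3) w=11 (creates cycle)
  Skip (2,6) w=11 (creates cycle)
  Skip (0,4) w=12 (creates cycle)
  Skip (2,5) w=13 (creates cycle)
  Skip (3,5) w=15 (creates cycle)
MST weight = 35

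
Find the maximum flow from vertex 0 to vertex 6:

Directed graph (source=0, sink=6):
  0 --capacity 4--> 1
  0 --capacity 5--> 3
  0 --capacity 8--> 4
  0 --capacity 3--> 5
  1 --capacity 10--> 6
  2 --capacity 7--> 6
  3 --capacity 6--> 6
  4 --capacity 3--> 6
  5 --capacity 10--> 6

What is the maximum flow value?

Computing max flow:
  Flow on (0->1): 4/4
  Flow on (0->3): 5/5
  Flow on (0->4): 3/8
  Flow on (0->5): 3/3
  Flow on (1->6): 4/10
  Flow on (3->6): 5/6
  Flow on (4->6): 3/3
  Flow on (5->6): 3/10
Maximum flow = 15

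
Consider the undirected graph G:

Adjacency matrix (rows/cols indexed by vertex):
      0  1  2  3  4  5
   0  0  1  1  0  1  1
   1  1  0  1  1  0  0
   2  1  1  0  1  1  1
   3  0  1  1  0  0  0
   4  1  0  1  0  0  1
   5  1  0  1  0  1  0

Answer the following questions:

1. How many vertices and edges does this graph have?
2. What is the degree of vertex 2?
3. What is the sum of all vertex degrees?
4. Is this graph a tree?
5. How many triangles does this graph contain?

Count: 6 vertices, 10 edges.
Vertex 2 has neighbors [0, 1, 3, 4, 5], degree = 5.
Handshaking lemma: 2 * 10 = 20.
A tree on 6 vertices has 5 edges. This graph has 10 edges (5 extra). Not a tree.
Number of triangles = 6.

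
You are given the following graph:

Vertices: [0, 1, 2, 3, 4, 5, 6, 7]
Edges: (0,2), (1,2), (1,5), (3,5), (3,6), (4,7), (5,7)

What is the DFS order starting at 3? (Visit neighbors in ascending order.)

DFS from vertex 3 (neighbors processed in ascending order):
Visit order: 3, 5, 1, 2, 0, 7, 4, 6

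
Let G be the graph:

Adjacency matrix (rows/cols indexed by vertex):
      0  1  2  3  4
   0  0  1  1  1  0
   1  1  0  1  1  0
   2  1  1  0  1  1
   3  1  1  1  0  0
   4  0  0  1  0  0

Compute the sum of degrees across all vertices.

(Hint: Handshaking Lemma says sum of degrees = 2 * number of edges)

Count edges: 7 edges.
By Handshaking Lemma: sum of degrees = 2 * 7 = 14.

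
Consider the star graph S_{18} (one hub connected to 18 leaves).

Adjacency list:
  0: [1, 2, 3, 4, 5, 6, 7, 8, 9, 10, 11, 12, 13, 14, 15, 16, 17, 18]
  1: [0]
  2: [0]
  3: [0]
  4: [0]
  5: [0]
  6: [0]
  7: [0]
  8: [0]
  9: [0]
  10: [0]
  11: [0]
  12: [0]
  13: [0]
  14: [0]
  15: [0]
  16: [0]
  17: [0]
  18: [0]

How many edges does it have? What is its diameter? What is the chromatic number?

Star graph S_{18}: the hub connects to all 18 leaves.
Edges = 18.
Diameter = 2 (any leaf to hub is 1, leaf to leaf through hub is 2).
Star graphs are bipartite (hub vs leaves), so chromatic number = 2.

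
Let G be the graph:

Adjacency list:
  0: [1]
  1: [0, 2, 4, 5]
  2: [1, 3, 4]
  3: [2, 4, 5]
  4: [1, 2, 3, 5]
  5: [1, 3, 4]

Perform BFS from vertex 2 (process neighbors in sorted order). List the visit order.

BFS from vertex 2 (neighbors processed in ascending order):
Visit order: 2, 1, 3, 4, 0, 5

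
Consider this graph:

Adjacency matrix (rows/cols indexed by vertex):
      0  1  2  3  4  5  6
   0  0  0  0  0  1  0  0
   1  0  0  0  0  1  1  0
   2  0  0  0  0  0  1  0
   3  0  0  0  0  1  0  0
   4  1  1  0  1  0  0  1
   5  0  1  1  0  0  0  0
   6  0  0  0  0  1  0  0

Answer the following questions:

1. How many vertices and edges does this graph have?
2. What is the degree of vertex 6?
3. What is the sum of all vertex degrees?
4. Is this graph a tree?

Count: 7 vertices, 6 edges.
Vertex 6 has neighbors [4], degree = 1.
Handshaking lemma: 2 * 6 = 12.
A graph is a tree iff it is connected and has exactly n-1 edges. This graph is connected (all 7 vertices in one component) and has 7-1 = 6 edges. It is a tree.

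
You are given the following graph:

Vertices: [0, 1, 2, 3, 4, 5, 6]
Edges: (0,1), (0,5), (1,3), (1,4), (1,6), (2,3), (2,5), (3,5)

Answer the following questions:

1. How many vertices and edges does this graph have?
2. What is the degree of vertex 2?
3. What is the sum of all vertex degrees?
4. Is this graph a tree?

Count: 7 vertices, 8 edges.
Vertex 2 has neighbors [3, 5], degree = 2.
Handshaking lemma: 2 * 8 = 16.
A tree on 7 vertices has 6 edges. This graph has 8 edges (2 extra). Not a tree.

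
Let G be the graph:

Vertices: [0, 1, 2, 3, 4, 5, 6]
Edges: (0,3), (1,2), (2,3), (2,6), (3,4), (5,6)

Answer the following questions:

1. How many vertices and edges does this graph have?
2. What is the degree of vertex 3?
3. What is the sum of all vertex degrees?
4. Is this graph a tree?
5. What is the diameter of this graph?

Count: 7 vertices, 6 edges.
Vertex 3 has neighbors [0, 2, 4], degree = 3.
Handshaking lemma: 2 * 6 = 12.
A graph is a tree iff it is connected and has exactly n-1 edges. This graph is connected (all 7 vertices in one component) and has 7-1 = 6 edges. It is a tree.
Diameter (longest shortest path) = 4.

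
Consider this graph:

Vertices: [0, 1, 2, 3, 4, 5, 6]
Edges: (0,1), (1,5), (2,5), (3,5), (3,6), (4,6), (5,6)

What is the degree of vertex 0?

Vertex 0 has neighbors [1], so deg(0) = 1.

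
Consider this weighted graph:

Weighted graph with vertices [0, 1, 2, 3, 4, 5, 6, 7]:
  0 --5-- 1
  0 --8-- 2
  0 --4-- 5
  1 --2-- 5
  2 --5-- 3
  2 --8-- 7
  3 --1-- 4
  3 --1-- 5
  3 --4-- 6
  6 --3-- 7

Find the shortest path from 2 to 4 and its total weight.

Using Dijkstra's algorithm from vertex 2:
Shortest path: 2 -> 3 -> 4
Total weight: 5 + 1 = 6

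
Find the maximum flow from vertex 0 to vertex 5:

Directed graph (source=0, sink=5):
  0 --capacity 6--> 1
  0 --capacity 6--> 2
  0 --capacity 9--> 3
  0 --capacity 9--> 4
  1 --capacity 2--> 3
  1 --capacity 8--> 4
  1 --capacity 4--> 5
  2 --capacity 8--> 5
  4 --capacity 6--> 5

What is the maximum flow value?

Computing max flow:
  Flow on (0->1): 4/6
  Flow on (0->2): 6/6
  Flow on (0->4): 6/9
  Flow on (1->5): 4/4
  Flow on (2->5): 6/8
  Flow on (4->5): 6/6
Maximum flow = 16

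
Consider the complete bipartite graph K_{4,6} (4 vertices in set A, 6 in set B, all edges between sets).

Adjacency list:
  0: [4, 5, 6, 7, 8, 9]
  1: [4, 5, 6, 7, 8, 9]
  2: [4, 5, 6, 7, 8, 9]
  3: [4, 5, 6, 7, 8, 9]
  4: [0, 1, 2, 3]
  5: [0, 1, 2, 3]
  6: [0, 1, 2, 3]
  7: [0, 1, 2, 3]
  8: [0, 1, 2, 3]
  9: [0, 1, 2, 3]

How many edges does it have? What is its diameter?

K_{4,6} has 4 * 6 = 24 edges.
Any vertex reaches any opposite-side vertex in 1 step; same-side vertices reach in 2 steps via any opposite-side vertex.
Diameter = 2.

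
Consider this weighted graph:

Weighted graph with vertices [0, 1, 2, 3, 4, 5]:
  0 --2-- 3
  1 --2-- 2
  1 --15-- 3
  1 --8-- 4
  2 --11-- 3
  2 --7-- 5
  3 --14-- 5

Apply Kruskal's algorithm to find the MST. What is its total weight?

Applying Kruskal's algorithm (sort edges by weight, add if no cycle):
  Add (0,3) w=2
  Add (1,2) w=2
  Add (2,5) w=7
  Add (1,4) w=8
  Add (2,3) w=11
  Skip (3,5) w=14 (creates cycle)
  Skip (1,3) w=15 (creates cycle)
MST weight = 30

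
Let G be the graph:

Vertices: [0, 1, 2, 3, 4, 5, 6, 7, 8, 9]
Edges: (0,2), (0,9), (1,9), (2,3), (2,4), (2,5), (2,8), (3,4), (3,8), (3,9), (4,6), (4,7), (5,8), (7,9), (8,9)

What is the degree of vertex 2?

Vertex 2 has neighbors [0, 3, 4, 5, 8], so deg(2) = 5.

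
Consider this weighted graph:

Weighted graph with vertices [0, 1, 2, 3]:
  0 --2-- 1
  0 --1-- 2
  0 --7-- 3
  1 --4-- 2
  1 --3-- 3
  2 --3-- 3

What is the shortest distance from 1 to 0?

Using Dijkstra's algorithm from vertex 1:
Shortest path: 1 -> 0
Total weight: 2 = 2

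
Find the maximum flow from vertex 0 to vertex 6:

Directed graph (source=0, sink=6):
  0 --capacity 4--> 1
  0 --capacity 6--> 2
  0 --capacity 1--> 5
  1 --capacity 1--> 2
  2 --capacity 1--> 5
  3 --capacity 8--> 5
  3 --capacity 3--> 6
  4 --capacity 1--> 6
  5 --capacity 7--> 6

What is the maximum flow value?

Computing max flow:
  Flow on (0->1): 1/4
  Flow on (0->5): 1/1
  Flow on (1->2): 1/1
  Flow on (2->5): 1/1
  Flow on (5->6): 2/7
Maximum flow = 2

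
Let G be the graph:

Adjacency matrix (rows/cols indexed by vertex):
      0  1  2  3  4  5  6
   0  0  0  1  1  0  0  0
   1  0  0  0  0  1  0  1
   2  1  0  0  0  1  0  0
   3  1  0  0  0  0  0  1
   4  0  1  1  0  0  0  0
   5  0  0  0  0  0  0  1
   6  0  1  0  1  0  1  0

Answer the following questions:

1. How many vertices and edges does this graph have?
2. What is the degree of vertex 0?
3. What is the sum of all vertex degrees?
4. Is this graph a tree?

Count: 7 vertices, 7 edges.
Vertex 0 has neighbors [2, 3], degree = 2.
Handshaking lemma: 2 * 7 = 14.
A tree on 7 vertices has 6 edges. This graph has 7 edges (1 extra). Not a tree.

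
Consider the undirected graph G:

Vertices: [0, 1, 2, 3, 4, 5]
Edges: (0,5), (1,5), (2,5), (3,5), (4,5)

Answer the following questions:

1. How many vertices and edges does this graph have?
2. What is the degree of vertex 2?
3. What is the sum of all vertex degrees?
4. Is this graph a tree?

Count: 6 vertices, 5 edges.
Vertex 2 has neighbors [5], degree = 1.
Handshaking lemma: 2 * 5 = 10.
A graph is a tree iff it is connected and has exactly n-1 edges. This graph is connected (all 6 vertices in one component) and has 6-1 = 5 edges. It is a tree.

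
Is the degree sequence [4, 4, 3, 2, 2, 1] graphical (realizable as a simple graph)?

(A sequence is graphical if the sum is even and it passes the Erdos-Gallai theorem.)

Sum of degrees = 16. Sum is even and passes Erdos-Gallai. The sequence IS graphical.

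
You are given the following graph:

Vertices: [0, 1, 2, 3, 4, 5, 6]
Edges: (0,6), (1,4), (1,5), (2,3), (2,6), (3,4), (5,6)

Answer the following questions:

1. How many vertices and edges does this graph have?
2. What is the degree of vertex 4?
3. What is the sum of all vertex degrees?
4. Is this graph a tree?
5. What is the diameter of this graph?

Count: 7 vertices, 7 edges.
Vertex 4 has neighbors [1, 3], degree = 2.
Handshaking lemma: 2 * 7 = 14.
A tree on 7 vertices has 6 edges. This graph has 7 edges (1 extra). Not a tree.
Diameter (longest shortest path) = 4.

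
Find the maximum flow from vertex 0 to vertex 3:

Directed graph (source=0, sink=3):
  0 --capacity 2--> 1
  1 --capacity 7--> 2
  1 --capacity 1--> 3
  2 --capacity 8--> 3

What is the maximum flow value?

Computing max flow:
  Flow on (0->1): 2/2
  Flow on (1->2): 1/7
  Flow on (1->3): 1/1
  Flow on (2->3): 1/8
Maximum flow = 2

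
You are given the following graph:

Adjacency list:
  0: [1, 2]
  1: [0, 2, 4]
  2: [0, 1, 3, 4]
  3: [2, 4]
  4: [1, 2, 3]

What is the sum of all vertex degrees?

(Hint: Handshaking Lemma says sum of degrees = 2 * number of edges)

Count edges: 7 edges.
By Handshaking Lemma: sum of degrees = 2 * 7 = 14.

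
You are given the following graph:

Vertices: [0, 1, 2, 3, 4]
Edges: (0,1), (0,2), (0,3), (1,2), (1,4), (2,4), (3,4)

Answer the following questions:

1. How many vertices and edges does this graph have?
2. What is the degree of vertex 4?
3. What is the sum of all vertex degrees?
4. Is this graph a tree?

Count: 5 vertices, 7 edges.
Vertex 4 has neighbors [1, 2, 3], degree = 3.
Handshaking lemma: 2 * 7 = 14.
A tree on 5 vertices has 4 edges. This graph has 7 edges (3 extra). Not a tree.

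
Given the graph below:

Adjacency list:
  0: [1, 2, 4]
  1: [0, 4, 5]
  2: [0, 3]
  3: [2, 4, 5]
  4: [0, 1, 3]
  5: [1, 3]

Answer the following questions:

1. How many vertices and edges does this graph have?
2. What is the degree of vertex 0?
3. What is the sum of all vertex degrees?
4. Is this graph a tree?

Count: 6 vertices, 8 edges.
Vertex 0 has neighbors [1, 2, 4], degree = 3.
Handshaking lemma: 2 * 8 = 16.
A tree on 6 vertices has 5 edges. This graph has 8 edges (3 extra). Not a tree.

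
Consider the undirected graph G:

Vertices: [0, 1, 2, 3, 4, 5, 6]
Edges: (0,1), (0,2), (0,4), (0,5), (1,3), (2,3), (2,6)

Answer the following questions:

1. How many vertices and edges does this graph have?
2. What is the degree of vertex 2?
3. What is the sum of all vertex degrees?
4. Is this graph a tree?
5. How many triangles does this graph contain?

Count: 7 vertices, 7 edges.
Vertex 2 has neighbors [0, 3, 6], degree = 3.
Handshaking lemma: 2 * 7 = 14.
A tree on 7 vertices has 6 edges. This graph has 7 edges (1 extra). Not a tree.
Number of triangles = 0.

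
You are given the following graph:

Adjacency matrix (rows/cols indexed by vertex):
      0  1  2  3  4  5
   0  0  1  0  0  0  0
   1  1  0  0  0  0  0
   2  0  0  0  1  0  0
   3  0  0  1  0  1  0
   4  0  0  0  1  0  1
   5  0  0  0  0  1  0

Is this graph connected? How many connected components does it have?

Checking connectivity: the graph has 2 connected component(s).
Components: [[0, 1], [2, 3, 4, 5]]. The graph is NOT connected.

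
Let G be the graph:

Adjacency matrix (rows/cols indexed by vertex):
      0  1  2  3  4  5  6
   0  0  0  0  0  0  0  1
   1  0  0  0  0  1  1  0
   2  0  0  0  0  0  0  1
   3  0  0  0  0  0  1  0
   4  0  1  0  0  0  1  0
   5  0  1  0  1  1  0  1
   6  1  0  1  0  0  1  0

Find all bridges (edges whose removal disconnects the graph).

A bridge is an edge whose removal increases the number of connected components.
Bridges found: (0,6), (2,6), (3,5), (5,6)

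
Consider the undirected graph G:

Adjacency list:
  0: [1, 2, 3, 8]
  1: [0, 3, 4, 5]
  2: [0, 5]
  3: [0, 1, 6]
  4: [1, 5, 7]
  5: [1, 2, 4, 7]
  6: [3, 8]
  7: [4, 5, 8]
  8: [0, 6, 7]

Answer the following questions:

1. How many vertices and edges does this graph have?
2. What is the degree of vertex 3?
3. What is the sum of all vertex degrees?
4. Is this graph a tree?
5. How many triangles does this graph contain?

Count: 9 vertices, 14 edges.
Vertex 3 has neighbors [0, 1, 6], degree = 3.
Handshaking lemma: 2 * 14 = 28.
A tree on 9 vertices has 8 edges. This graph has 14 edges (6 extra). Not a tree.
Number of triangles = 3.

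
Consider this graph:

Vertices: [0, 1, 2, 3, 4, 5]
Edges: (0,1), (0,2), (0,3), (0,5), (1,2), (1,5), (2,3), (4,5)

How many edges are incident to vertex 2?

Vertex 2 has neighbors [0, 1, 3], so deg(2) = 3.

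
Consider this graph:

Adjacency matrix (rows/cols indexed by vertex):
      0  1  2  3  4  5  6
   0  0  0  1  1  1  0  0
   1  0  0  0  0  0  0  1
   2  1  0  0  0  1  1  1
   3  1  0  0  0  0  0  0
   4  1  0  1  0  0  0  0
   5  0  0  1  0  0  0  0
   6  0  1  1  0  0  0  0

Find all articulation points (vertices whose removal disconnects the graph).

An articulation point is a vertex whose removal disconnects the graph.
Articulation points: [0, 2, 6]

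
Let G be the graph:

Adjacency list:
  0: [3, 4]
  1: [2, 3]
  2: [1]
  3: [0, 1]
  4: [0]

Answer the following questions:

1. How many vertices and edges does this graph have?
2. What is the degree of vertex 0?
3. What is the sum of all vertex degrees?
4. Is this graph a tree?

Count: 5 vertices, 4 edges.
Vertex 0 has neighbors [3, 4], degree = 2.
Handshaking lemma: 2 * 4 = 8.
A graph is a tree iff it is connected and has exactly n-1 edges. This graph is connected (all 5 vertices in one component) and has 5-1 = 4 edges. It is a tree.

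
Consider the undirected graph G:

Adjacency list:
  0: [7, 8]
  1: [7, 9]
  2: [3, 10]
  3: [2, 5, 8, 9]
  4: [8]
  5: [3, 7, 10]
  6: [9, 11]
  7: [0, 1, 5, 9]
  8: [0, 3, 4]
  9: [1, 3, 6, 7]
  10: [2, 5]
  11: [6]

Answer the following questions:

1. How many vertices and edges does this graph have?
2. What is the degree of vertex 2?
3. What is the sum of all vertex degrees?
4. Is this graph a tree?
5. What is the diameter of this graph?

Count: 12 vertices, 15 edges.
Vertex 2 has neighbors [3, 10], degree = 2.
Handshaking lemma: 2 * 15 = 30.
A tree on 12 vertices has 11 edges. This graph has 15 edges (4 extra). Not a tree.
Diameter (longest shortest path) = 5.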